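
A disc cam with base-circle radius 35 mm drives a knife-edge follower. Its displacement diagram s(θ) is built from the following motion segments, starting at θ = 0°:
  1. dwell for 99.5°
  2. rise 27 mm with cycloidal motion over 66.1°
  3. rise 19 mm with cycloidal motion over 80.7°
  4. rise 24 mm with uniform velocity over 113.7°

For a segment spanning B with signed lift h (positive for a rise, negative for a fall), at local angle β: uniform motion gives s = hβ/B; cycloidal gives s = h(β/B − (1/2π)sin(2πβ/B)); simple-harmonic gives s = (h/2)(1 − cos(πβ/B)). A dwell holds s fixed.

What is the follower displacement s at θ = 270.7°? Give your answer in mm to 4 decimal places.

seg 1 [0°–99.5°] dwell: s stays 0.0000
seg 2 [99.5°–165.6°] cycloidal, h=27: full span → s += 27 → s = 27.0000
seg 3 [165.6°–246.3°] cycloidal, h=19: full span → s += 19 → s = 46.0000
seg 4 [246.3°–360°] uniform, h=24: θ=270.7° here. β=24.4, B=113.7. 24·24.4/113.7 = 5.1504 → s = 51.1504

51.1504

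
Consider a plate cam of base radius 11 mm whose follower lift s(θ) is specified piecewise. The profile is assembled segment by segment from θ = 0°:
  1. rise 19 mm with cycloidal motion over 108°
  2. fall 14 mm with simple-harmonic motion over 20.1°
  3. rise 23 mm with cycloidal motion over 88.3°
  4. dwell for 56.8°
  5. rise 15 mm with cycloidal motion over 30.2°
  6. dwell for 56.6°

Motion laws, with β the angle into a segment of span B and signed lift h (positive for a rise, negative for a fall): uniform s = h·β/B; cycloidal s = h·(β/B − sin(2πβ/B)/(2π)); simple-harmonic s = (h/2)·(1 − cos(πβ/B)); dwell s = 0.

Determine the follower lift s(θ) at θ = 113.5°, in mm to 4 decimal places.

seg 1 [0°–108°] cycloidal, h=19: full span → s += 19 → s = 19.0000
seg 2 [108°–128.1°] simple-harmonic, h=-14: θ=113.5° here. β=5.5, B=20.1. -14/2·(1 − cos(π·0.2736)) = -2.4310 → s = 16.5690

16.5690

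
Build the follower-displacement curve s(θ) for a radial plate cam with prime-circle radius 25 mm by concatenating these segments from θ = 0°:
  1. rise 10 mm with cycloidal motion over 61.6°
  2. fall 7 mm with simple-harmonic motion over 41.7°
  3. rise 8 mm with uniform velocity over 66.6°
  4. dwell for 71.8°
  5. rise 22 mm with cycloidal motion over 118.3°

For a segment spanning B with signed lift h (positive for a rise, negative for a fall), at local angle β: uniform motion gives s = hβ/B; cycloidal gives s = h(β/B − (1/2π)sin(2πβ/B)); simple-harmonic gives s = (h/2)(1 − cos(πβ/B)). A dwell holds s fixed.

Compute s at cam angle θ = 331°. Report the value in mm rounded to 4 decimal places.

seg 1 [0°–61.6°] cycloidal, h=10: full span → s += 10 → s = 10.0000
seg 2 [61.6°–103.3°] simple-harmonic, h=-7: full span → s += -7 → s = 3.0000
seg 3 [103.3°–169.9°] uniform, h=8: full span → s += 8 → s = 11.0000
seg 4 [169.9°–241.7°] dwell: s stays 11.0000
seg 5 [241.7°–360°] cycloidal, h=22: θ=331° here. β=89.3, B=118.3. 22·(0.7549 − sin(2π·0.7549)/(2π)) = 20.1067 → s = 31.1067

31.1067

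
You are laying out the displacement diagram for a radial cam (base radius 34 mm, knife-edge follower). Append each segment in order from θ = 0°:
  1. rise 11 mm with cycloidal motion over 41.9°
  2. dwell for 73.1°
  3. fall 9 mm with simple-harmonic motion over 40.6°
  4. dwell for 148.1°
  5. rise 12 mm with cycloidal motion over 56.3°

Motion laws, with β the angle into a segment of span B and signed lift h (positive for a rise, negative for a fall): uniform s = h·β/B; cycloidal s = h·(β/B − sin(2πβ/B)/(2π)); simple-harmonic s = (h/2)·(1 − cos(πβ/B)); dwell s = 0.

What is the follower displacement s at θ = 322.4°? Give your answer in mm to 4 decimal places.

seg 1 [0°–41.9°] cycloidal, h=11: full span → s += 11 → s = 11.0000
seg 2 [41.9°–115°] dwell: s stays 11.0000
seg 3 [115°–155.6°] simple-harmonic, h=-9: full span → s += -9 → s = 2.0000
seg 4 [155.6°–303.7°] dwell: s stays 2.0000
seg 5 [303.7°–360°] cycloidal, h=12: θ=322.4° here. β=18.7, B=56.3. 12·(0.3321 − sin(2π·0.3321)/(2π)) = 2.3247 → s = 4.3247

4.3247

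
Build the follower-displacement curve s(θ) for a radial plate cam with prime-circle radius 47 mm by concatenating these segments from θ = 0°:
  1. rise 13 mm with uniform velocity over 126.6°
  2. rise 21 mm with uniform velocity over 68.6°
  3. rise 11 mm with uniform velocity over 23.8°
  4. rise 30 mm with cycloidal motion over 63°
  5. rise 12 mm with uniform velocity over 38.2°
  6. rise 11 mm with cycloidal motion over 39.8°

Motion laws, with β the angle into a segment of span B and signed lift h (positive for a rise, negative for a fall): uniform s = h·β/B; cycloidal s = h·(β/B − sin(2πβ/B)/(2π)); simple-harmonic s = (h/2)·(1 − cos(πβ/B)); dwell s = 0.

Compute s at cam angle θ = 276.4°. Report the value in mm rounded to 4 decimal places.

seg 1 [0°–126.6°] uniform, h=13: full span → s += 13 → s = 13.0000
seg 2 [126.6°–195.2°] uniform, h=21: full span → s += 21 → s = 34.0000
seg 3 [195.2°–219°] uniform, h=11: full span → s += 11 → s = 45.0000
seg 4 [219°–282°] cycloidal, h=30: θ=276.4° here. β=57.4, B=63. 30·(0.9111 − sin(2π·0.9111)/(2π)) = 29.8635 → s = 74.8635

74.8635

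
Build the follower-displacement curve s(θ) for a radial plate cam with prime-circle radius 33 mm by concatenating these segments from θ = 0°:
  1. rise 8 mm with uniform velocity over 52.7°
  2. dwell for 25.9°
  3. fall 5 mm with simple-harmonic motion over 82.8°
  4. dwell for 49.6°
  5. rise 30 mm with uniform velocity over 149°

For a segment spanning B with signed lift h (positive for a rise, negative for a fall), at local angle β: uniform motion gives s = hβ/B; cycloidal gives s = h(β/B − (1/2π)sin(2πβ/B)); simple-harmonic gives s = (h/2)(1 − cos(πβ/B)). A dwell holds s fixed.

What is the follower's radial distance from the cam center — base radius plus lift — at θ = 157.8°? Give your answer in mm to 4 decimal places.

seg 1 [0°–52.7°] uniform, h=8: full span → s += 8 → s = 8.0000
seg 2 [52.7°–78.6°] dwell: s stays 8.0000
seg 3 [78.6°–161.4°] simple-harmonic, h=-5: θ=157.8° here. β=79.2, B=82.8. -5/2·(1 − cos(π·0.9565)) = -4.9767 → s = 3.0233
radial distance = base radius + s = 33 + 3.0233 = 36.0233

36.0233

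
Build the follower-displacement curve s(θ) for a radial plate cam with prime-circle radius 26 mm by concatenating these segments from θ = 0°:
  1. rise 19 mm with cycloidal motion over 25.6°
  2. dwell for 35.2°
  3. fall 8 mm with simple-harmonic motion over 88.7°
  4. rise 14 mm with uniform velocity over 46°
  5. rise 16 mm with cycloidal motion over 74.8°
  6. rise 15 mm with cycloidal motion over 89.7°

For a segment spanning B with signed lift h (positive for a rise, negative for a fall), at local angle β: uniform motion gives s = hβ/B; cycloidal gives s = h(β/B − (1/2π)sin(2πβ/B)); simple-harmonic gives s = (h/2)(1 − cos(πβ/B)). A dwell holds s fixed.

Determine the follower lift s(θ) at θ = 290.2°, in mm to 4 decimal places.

seg 1 [0°–25.6°] cycloidal, h=19: full span → s += 19 → s = 19.0000
seg 2 [25.6°–60.8°] dwell: s stays 19.0000
seg 3 [60.8°–149.5°] simple-harmonic, h=-8: full span → s += -8 → s = 11.0000
seg 4 [149.5°–195.5°] uniform, h=14: full span → s += 14 → s = 25.0000
seg 5 [195.5°–270.3°] cycloidal, h=16: full span → s += 16 → s = 41.0000
seg 6 [270.3°–360°] cycloidal, h=15: θ=290.2° here. β=19.9, B=89.7. 15·(0.2219 − sin(2π·0.2219)/(2π)) = 0.9777 → s = 41.9777

41.9777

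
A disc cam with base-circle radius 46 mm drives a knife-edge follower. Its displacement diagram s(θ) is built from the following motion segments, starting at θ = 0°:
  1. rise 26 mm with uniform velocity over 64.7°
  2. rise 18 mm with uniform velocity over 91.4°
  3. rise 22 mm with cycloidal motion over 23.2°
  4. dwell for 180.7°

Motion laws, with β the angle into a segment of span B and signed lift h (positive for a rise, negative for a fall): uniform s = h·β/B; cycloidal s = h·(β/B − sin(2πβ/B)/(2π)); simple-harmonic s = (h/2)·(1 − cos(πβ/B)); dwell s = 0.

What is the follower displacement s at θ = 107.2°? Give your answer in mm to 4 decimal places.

seg 1 [0°–64.7°] uniform, h=26: full span → s += 26 → s = 26.0000
seg 2 [64.7°–156.1°] uniform, h=18: θ=107.2° here. β=42.5, B=91.4. 18·42.5/91.4 = 8.3698 → s = 34.3698

34.3698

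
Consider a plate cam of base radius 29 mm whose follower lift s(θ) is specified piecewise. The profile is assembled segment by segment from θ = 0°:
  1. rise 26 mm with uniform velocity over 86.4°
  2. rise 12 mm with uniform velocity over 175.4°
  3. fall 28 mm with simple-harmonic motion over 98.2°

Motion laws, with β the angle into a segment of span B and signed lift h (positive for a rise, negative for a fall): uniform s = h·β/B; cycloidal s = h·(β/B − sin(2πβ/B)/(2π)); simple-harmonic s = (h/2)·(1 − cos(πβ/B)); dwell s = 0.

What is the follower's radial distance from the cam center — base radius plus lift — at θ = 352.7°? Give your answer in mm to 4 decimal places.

seg 1 [0°–86.4°] uniform, h=26: full span → s += 26 → s = 26.0000
seg 2 [86.4°–261.8°] uniform, h=12: full span → s += 12 → s = 38.0000
seg 3 [261.8°–360°] simple-harmonic, h=-28: θ=352.7° here. β=90.9, B=98.2. -28/2·(1 − cos(π·0.9257)) = -27.6199 → s = 10.3801
radial distance = base radius + s = 29 + 10.3801 = 39.3801

39.3801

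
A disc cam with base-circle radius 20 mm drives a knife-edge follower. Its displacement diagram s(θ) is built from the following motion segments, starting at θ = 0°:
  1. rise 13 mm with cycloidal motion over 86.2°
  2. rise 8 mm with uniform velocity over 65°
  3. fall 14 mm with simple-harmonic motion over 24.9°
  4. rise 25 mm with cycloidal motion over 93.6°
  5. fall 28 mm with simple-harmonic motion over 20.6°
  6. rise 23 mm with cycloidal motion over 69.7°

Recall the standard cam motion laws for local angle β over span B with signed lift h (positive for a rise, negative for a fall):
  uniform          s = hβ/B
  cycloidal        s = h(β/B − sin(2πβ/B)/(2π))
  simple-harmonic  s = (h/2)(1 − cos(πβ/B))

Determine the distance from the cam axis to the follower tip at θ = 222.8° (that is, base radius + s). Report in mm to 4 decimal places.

seg 1 [0°–86.2°] cycloidal, h=13: full span → s += 13 → s = 13.0000
seg 2 [86.2°–151.2°] uniform, h=8: full span → s += 8 → s = 21.0000
seg 3 [151.2°–176.1°] simple-harmonic, h=-14: full span → s += -14 → s = 7.0000
seg 4 [176.1°–269.7°] cycloidal, h=25: θ=222.8° here. β=46.7, B=93.6. 25·(0.4989 − sin(2π·0.4989)/(2π)) = 12.4466 → s = 19.4466
radial distance = base radius + s = 20 + 19.4466 = 39.4466

39.4466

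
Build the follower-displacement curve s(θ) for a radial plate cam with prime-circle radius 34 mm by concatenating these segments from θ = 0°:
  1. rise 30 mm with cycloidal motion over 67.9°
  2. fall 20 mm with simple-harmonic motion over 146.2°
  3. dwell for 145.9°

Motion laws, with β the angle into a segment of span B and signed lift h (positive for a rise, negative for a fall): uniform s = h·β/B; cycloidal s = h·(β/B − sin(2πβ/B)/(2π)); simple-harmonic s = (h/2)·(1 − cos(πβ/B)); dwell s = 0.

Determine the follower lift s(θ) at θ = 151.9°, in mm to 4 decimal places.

seg 1 [0°–67.9°] cycloidal, h=30: full span → s += 30 → s = 30.0000
seg 2 [67.9°–214.1°] simple-harmonic, h=-20: θ=151.9° here. β=84, B=146.2. -20/2·(1 − cos(π·0.5746)) = -12.3209 → s = 17.6791

17.6791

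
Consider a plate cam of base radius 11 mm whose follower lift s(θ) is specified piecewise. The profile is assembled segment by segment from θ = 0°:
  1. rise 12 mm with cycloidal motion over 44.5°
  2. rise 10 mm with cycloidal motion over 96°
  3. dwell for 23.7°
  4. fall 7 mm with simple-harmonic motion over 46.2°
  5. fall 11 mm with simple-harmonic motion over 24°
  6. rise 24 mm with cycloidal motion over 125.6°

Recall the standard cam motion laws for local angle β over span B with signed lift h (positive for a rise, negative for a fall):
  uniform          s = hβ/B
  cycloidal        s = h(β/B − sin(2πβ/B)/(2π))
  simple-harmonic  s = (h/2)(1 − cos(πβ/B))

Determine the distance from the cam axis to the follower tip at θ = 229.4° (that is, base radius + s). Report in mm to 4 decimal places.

seg 1 [0°–44.5°] cycloidal, h=12: full span → s += 12 → s = 12.0000
seg 2 [44.5°–140.5°] cycloidal, h=10: full span → s += 10 → s = 22.0000
seg 3 [140.5°–164.2°] dwell: s stays 22.0000
seg 4 [164.2°–210.4°] simple-harmonic, h=-7: full span → s += -7 → s = 15.0000
seg 5 [210.4°–234.4°] simple-harmonic, h=-11: θ=229.4° here. β=19, B=24. -11/2·(1 − cos(π·0.7917)) = -9.8634 → s = 5.1366
radial distance = base radius + s = 11 + 5.1366 = 16.1366

16.1366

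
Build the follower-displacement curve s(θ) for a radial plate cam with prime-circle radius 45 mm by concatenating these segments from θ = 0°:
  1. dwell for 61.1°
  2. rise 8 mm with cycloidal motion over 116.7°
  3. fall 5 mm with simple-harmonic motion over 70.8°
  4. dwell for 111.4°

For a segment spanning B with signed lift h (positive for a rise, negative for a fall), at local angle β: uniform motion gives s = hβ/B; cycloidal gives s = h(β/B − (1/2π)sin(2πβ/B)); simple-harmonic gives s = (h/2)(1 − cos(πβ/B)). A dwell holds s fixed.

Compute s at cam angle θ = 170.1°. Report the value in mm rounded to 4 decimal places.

seg 1 [0°–61.1°] dwell: s stays 0.0000
seg 2 [61.1°–177.8°] cycloidal, h=8: θ=170.1° here. β=109, B=116.7. 8·(0.9340 − sin(2π·0.9340)/(2π)) = 7.9850 → s = 7.9850

7.9850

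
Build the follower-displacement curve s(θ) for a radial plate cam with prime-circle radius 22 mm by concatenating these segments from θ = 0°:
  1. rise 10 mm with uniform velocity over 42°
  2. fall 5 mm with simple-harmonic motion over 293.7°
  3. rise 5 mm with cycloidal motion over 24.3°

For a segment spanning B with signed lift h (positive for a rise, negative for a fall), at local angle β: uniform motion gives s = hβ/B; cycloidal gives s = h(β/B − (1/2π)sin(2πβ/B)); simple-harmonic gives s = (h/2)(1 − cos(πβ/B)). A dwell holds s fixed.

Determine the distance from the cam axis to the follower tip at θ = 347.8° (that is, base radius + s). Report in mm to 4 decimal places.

seg 1 [0°–42°] uniform, h=10: full span → s += 10 → s = 10.0000
seg 2 [42°–335.7°] simple-harmonic, h=-5: full span → s += -5 → s = 5.0000
seg 3 [335.7°–360°] cycloidal, h=5: θ=347.8° here. β=12.1, B=24.3. 5·(0.4979 − sin(2π·0.4979)/(2π)) = 2.4794 → s = 7.4794
radial distance = base radius + s = 22 + 7.4794 = 29.4794

29.4794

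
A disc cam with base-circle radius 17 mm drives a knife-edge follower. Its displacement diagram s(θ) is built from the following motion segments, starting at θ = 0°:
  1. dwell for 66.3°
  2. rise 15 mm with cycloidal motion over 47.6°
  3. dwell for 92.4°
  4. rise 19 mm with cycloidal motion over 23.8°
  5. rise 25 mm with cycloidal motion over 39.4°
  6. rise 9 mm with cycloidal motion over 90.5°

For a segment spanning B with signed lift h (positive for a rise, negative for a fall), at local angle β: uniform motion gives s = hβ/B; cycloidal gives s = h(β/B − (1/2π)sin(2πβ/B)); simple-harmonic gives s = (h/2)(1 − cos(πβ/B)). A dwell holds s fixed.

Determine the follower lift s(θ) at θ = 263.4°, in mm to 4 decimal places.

seg 1 [0°–66.3°] dwell: s stays 0.0000
seg 2 [66.3°–113.9°] cycloidal, h=15: full span → s += 15 → s = 15.0000
seg 3 [113.9°–206.3°] dwell: s stays 15.0000
seg 4 [206.3°–230.1°] cycloidal, h=19: full span → s += 19 → s = 34.0000
seg 5 [230.1°–269.5°] cycloidal, h=25: θ=263.4° here. β=33.3, B=39.4. 25·(0.8452 − sin(2π·0.8452)/(2π)) = 24.4178 → s = 58.4178

58.4178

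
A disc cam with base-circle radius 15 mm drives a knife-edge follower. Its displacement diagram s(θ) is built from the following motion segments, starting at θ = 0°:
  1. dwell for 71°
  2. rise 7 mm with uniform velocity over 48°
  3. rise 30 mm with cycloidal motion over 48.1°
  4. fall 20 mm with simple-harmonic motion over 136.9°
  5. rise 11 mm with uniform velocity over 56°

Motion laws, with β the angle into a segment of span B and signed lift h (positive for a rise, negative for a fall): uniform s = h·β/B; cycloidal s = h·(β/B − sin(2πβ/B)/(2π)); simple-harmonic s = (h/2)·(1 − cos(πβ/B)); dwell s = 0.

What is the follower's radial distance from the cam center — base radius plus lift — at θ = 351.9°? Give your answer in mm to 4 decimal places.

seg 1 [0°–71°] dwell: s stays 0.0000
seg 2 [71°–119°] uniform, h=7: full span → s += 7 → s = 7.0000
seg 3 [119°–167.1°] cycloidal, h=30: full span → s += 30 → s = 37.0000
seg 4 [167.1°–304°] simple-harmonic, h=-20: full span → s += -20 → s = 17.0000
seg 5 [304°–360°] uniform, h=11: θ=351.9° here. β=47.9, B=56. 11·47.9/56 = 9.4089 → s = 26.4089
radial distance = base radius + s = 15 + 26.4089 = 41.4089

41.4089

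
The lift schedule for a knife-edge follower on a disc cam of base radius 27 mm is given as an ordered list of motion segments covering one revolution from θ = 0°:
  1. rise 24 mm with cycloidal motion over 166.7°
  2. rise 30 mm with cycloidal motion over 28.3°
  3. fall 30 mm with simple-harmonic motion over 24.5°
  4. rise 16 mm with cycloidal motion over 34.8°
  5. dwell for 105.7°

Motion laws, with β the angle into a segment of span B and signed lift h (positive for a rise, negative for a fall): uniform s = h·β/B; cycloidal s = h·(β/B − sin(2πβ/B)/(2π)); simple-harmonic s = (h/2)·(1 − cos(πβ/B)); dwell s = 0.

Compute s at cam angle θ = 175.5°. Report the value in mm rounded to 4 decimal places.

seg 1 [0°–166.7°] cycloidal, h=24: full span → s += 24 → s = 24.0000
seg 2 [166.7°–195°] cycloidal, h=30: θ=175.5° here. β=8.8, B=28.3. 30·(0.3110 − sin(2π·0.3110)/(2π)) = 4.8999 → s = 28.8999

28.8999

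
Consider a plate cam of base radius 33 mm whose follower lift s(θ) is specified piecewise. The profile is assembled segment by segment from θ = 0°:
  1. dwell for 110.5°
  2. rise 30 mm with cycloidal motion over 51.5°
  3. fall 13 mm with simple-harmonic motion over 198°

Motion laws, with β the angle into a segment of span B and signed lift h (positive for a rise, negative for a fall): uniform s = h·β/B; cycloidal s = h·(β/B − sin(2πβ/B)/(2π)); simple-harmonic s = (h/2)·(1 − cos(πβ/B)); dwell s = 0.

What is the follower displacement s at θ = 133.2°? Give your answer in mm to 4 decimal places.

seg 1 [0°–110.5°] dwell: s stays 0.0000
seg 2 [110.5°–162°] cycloidal, h=30: θ=133.2° here. β=22.7, B=51.5. 30·(0.4408 − sin(2π·0.4408)/(2π)) = 11.4873 → s = 11.4873

11.4873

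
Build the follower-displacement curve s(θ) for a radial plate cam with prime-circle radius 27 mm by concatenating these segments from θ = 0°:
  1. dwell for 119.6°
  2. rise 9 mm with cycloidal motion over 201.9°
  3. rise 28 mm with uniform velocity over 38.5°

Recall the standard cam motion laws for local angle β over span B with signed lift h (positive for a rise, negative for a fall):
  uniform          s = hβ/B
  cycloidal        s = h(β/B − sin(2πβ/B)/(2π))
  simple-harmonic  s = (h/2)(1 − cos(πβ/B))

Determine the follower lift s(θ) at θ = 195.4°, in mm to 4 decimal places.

seg 1 [0°–119.6°] dwell: s stays 0.0000
seg 2 [119.6°–321.5°] cycloidal, h=9: θ=195.4° here. β=75.8, B=201.9. 9·(0.3754 − sin(2π·0.3754)/(2π)) = 2.3688 → s = 2.3688

2.3688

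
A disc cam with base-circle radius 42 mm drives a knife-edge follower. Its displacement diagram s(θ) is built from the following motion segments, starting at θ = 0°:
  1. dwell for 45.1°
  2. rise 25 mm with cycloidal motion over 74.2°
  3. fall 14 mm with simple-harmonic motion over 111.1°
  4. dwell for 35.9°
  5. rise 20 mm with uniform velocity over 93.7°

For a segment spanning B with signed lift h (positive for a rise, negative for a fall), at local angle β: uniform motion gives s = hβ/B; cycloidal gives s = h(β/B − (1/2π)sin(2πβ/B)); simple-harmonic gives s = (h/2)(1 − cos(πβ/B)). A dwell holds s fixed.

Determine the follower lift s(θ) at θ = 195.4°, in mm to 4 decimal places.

seg 1 [0°–45.1°] dwell: s stays 0.0000
seg 2 [45.1°–119.3°] cycloidal, h=25: full span → s += 25 → s = 25.0000
seg 3 [119.3°–230.4°] simple-harmonic, h=-14: θ=195.4° here. β=76.1, B=111.1. -14/2·(1 − cos(π·0.6850)) = -10.8426 → s = 14.1574

14.1574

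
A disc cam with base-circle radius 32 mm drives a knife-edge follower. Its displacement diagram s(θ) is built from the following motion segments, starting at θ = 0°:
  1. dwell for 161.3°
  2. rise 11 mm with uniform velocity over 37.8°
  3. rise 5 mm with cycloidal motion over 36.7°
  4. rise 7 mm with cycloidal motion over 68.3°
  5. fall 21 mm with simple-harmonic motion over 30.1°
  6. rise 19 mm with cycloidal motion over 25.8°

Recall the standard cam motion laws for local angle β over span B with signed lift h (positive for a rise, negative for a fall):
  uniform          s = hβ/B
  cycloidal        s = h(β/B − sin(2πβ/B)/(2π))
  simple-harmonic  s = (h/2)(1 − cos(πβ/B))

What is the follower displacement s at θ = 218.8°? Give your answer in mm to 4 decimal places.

seg 1 [0°–161.3°] dwell: s stays 0.0000
seg 2 [161.3°–199.1°] uniform, h=11: full span → s += 11 → s = 11.0000
seg 3 [199.1°–235.8°] cycloidal, h=5: θ=218.8° here. β=19.7, B=36.7. 5·(0.5368 − sin(2π·0.5368)/(2π)) = 2.8662 → s = 13.8662

13.8662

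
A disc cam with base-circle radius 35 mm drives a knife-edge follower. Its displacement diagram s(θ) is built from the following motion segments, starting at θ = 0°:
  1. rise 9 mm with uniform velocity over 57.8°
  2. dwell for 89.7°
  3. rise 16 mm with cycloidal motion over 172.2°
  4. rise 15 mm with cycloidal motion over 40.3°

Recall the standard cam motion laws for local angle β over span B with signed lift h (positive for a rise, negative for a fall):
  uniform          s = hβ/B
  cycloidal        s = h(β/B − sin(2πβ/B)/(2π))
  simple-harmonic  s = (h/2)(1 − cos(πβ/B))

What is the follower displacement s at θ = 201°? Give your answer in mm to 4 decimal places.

seg 1 [0°–57.8°] uniform, h=9: full span → s += 9 → s = 9.0000
seg 2 [57.8°–147.5°] dwell: s stays 9.0000
seg 3 [147.5°–319.7°] cycloidal, h=16: θ=201° here. β=53.5, B=172.2. 16·(0.3107 − sin(2π·0.3107)/(2π)) = 2.6074 → s = 11.6074

11.6074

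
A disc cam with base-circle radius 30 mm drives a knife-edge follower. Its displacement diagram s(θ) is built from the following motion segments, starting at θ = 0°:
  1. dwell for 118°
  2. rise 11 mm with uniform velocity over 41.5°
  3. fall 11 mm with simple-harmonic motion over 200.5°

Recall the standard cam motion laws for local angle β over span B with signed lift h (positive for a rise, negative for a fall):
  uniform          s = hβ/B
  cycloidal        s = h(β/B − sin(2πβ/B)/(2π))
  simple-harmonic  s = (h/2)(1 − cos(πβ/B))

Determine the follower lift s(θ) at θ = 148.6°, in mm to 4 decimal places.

seg 1 [0°–118°] dwell: s stays 0.0000
seg 2 [118°–159.5°] uniform, h=11: θ=148.6° here. β=30.6, B=41.5. 11·30.6/41.5 = 8.1108 → s = 8.1108

8.1108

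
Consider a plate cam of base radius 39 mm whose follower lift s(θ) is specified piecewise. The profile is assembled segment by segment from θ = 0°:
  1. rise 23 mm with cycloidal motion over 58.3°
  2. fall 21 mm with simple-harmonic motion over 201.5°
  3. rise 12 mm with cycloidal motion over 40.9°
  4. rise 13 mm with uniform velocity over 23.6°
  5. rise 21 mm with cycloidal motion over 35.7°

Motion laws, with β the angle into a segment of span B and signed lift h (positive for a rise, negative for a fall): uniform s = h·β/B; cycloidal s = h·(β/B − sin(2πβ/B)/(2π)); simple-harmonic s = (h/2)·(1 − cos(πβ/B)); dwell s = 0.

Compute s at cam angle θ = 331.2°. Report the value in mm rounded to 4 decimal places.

seg 1 [0°–58.3°] cycloidal, h=23: full span → s += 23 → s = 23.0000
seg 2 [58.3°–259.8°] simple-harmonic, h=-21: full span → s += -21 → s = 2.0000
seg 3 [259.8°–300.7°] cycloidal, h=12: full span → s += 12 → s = 14.0000
seg 4 [300.7°–324.3°] uniform, h=13: full span → s += 13 → s = 27.0000
seg 5 [324.3°–360°] cycloidal, h=21: θ=331.2° here. β=6.9, B=35.7. 21·(0.1933 − sin(2π·0.1933)/(2π)) = 0.9266 → s = 27.9266

27.9266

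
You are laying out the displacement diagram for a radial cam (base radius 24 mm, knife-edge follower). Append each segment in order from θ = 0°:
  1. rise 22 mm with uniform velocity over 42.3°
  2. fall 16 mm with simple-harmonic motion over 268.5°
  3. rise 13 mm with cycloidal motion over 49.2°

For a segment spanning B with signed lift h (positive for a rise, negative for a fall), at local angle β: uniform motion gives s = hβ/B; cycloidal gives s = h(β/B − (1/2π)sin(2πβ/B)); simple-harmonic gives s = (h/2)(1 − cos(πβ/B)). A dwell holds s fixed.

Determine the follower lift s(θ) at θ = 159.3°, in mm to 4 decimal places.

seg 1 [0°–42.3°] uniform, h=22: full span → s += 22 → s = 22.0000
seg 2 [42.3°–310.8°] simple-harmonic, h=-16: θ=159.3° here. β=117, B=268.5. -16/2·(1 − cos(π·0.4358)) = -6.3963 → s = 15.6037

15.6037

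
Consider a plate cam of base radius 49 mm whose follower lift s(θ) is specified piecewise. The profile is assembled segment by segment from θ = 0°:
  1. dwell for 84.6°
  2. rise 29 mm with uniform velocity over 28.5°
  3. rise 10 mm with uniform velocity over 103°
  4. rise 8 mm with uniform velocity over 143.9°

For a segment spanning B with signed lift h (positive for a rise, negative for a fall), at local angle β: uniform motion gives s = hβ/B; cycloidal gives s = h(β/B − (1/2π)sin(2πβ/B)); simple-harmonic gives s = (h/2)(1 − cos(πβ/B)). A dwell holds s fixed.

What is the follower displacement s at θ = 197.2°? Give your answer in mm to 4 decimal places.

seg 1 [0°–84.6°] dwell: s stays 0.0000
seg 2 [84.6°–113.1°] uniform, h=29: full span → s += 29 → s = 29.0000
seg 3 [113.1°–216.1°] uniform, h=10: θ=197.2° here. β=84.1, B=103. 10·84.1/103 = 8.1650 → s = 37.1650

37.1650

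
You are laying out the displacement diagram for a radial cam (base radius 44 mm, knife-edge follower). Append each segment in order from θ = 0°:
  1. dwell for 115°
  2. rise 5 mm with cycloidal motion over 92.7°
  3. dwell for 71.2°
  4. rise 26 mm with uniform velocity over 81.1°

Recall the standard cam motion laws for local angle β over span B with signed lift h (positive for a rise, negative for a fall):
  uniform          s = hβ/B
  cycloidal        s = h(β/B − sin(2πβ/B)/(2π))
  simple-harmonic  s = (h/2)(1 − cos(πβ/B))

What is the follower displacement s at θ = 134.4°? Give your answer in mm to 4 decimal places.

seg 1 [0°–115°] dwell: s stays 0.0000
seg 2 [115°–207.7°] cycloidal, h=5: θ=134.4° here. β=19.4, B=92.7. 5·(0.2093 − sin(2π·0.2093)/(2π)) = 0.2765 → s = 0.2765

0.2765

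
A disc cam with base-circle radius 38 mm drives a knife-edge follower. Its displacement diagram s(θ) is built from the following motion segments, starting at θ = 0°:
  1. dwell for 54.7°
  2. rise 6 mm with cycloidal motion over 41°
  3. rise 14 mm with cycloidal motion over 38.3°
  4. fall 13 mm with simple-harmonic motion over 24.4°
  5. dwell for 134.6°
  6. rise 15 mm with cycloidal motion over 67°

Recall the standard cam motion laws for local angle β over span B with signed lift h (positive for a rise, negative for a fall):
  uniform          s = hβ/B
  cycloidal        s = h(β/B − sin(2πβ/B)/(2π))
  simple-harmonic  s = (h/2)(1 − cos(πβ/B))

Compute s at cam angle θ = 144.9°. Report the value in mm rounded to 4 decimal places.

seg 1 [0°–54.7°] dwell: s stays 0.0000
seg 2 [54.7°–95.7°] cycloidal, h=6: full span → s += 6 → s = 6.0000
seg 3 [95.7°–134°] cycloidal, h=14: full span → s += 14 → s = 20.0000
seg 4 [134°–158.4°] simple-harmonic, h=-13: θ=144.9° here. β=10.9, B=24.4. -13/2·(1 − cos(π·0.4467)) = -5.4171 → s = 14.5829

14.5829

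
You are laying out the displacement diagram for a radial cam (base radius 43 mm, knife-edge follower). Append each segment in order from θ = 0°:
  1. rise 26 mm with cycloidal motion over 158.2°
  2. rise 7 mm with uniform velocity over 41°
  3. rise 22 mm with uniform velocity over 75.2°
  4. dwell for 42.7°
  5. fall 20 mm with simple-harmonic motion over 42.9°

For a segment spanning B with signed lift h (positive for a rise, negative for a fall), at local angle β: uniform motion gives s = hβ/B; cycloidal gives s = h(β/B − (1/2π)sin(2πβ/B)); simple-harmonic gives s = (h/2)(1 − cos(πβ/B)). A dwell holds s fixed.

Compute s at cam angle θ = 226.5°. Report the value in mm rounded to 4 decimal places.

seg 1 [0°–158.2°] cycloidal, h=26: full span → s += 26 → s = 26.0000
seg 2 [158.2°–199.2°] uniform, h=7: full span → s += 7 → s = 33.0000
seg 3 [199.2°–274.4°] uniform, h=22: θ=226.5° here. β=27.3, B=75.2. 22·27.3/75.2 = 7.9867 → s = 40.9867

40.9867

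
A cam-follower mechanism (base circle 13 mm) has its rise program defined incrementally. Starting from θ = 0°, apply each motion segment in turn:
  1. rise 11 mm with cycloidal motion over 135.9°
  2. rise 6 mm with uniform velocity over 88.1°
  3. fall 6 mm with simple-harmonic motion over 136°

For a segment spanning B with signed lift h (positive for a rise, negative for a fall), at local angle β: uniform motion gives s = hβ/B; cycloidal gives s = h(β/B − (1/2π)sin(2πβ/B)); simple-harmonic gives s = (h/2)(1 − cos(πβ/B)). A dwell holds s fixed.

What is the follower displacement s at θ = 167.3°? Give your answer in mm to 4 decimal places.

seg 1 [0°–135.9°] cycloidal, h=11: full span → s += 11 → s = 11.0000
seg 2 [135.9°–224°] uniform, h=6: θ=167.3° here. β=31.4, B=88.1. 6·31.4/88.1 = 2.1385 → s = 13.1385

13.1385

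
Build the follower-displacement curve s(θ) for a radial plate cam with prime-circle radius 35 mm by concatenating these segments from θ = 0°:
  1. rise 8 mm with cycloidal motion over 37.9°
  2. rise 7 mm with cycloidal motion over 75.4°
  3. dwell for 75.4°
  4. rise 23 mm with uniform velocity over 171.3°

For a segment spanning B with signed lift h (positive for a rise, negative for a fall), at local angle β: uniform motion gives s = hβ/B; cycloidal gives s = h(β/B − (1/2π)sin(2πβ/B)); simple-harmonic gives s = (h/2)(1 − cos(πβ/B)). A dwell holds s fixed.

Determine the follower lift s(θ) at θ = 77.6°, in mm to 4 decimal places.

seg 1 [0°–37.9°] cycloidal, h=8: full span → s += 8 → s = 8.0000
seg 2 [37.9°–113.3°] cycloidal, h=7: θ=77.6° here. β=39.7, B=75.4. 7·(0.5265 − sin(2π·0.5265)/(2π)) = 3.8705 → s = 11.8705

11.8705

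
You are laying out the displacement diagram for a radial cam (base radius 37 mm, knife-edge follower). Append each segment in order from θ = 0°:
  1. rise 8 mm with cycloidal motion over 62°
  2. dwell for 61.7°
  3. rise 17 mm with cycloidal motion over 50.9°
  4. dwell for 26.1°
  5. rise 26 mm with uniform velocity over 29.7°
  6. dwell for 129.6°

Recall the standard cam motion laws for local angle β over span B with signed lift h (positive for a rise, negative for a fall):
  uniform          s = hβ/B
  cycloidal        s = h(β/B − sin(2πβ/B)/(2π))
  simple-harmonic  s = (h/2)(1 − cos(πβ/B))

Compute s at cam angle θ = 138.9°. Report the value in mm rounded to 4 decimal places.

seg 1 [0°–62°] cycloidal, h=8: full span → s += 8 → s = 8.0000
seg 2 [62°–123.7°] dwell: s stays 8.0000
seg 3 [123.7°–174.6°] cycloidal, h=17: θ=138.9° here. β=15.2, B=50.9. 17·(0.2986 − sin(2π·0.2986)/(2π)) = 2.4963 → s = 10.4963

10.4963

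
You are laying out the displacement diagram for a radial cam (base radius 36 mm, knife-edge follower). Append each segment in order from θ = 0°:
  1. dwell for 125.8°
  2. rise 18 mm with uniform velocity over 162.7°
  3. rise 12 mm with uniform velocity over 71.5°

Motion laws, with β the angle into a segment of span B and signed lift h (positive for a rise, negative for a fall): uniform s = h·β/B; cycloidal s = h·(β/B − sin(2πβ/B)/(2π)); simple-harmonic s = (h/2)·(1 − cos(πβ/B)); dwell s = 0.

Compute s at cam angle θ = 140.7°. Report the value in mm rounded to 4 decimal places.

seg 1 [0°–125.8°] dwell: s stays 0.0000
seg 2 [125.8°–288.5°] uniform, h=18: θ=140.7° here. β=14.9, B=162.7. 18·14.9/162.7 = 1.6484 → s = 1.6484

1.6484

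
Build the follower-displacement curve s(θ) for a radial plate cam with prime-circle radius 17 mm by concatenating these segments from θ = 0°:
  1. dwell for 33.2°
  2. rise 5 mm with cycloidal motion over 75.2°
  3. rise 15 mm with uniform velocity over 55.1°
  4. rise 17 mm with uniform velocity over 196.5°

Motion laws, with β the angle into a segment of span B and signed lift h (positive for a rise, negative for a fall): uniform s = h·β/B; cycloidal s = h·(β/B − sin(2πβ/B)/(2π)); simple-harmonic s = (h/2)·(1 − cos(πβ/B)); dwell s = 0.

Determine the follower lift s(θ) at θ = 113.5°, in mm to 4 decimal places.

seg 1 [0°–33.2°] dwell: s stays 0.0000
seg 2 [33.2°–108.4°] cycloidal, h=5: full span → s += 5 → s = 5.0000
seg 3 [108.4°–163.5°] uniform, h=15: θ=113.5° here. β=5.1, B=55.1. 15·5.1/55.1 = 1.3884 → s = 6.3884

6.3884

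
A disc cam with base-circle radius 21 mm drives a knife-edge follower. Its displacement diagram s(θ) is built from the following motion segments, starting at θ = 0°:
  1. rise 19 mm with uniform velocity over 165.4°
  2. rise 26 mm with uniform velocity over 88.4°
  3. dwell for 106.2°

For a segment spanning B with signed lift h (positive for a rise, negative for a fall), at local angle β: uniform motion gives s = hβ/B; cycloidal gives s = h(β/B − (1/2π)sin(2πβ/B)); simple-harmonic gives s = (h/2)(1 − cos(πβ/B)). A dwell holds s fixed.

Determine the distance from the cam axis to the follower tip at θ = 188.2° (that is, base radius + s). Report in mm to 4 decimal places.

seg 1 [0°–165.4°] uniform, h=19: full span → s += 19 → s = 19.0000
seg 2 [165.4°–253.8°] uniform, h=26: θ=188.2° here. β=22.8, B=88.4. 26·22.8/88.4 = 6.7059 → s = 25.7059
radial distance = base radius + s = 21 + 25.7059 = 46.7059

46.7059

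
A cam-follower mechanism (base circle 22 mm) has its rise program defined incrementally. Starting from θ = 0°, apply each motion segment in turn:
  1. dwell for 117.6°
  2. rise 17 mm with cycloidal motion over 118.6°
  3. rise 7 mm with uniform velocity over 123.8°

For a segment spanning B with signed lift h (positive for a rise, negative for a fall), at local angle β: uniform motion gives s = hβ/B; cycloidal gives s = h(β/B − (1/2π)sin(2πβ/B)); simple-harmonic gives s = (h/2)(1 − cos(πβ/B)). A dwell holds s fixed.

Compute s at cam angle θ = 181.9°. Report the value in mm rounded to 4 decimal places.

seg 1 [0°–117.6°] dwell: s stays 0.0000
seg 2 [117.6°–236.2°] cycloidal, h=17: θ=181.9° here. β=64.3, B=118.6. 17·(0.5422 − sin(2π·0.5422)/(2π)) = 9.9250 → s = 9.9250

9.9250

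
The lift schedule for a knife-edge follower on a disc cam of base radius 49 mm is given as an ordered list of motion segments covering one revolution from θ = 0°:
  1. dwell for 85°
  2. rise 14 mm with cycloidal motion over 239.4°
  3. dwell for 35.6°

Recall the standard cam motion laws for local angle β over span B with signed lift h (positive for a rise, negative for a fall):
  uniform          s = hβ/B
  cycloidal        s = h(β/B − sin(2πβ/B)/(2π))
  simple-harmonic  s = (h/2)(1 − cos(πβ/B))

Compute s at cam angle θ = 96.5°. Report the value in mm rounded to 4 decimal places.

seg 1 [0°–85°] dwell: s stays 0.0000
seg 2 [85°–324.4°] cycloidal, h=14: θ=96.5° here. β=11.5, B=239.4. 14·(0.0480 − sin(2π·0.0480)/(2π)) = 0.0102 → s = 0.0102

0.0102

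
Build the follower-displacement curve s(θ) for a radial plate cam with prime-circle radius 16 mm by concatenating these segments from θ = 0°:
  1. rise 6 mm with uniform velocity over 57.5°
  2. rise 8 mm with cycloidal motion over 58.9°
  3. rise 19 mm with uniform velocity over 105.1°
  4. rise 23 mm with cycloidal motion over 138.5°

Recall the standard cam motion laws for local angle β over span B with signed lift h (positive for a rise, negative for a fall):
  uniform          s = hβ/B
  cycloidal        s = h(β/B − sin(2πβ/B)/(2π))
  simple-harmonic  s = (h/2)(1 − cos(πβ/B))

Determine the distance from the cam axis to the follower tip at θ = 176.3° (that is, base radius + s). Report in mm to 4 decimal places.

seg 1 [0°–57.5°] uniform, h=6: full span → s += 6 → s = 6.0000
seg 2 [57.5°–116.4°] cycloidal, h=8: full span → s += 8 → s = 14.0000
seg 3 [116.4°–221.5°] uniform, h=19: θ=176.3° here. β=59.9, B=105.1. 19·59.9/105.1 = 10.8287 → s = 24.8287
radial distance = base radius + s = 16 + 24.8287 = 40.8287

40.8287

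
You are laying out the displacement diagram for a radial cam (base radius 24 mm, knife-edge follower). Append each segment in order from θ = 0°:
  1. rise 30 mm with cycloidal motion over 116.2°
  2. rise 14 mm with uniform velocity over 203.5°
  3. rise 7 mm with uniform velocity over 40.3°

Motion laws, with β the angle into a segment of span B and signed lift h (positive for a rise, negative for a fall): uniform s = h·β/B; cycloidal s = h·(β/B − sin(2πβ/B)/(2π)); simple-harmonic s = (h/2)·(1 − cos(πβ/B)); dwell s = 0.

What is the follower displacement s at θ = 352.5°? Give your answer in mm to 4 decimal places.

seg 1 [0°–116.2°] cycloidal, h=30: full span → s += 30 → s = 30.0000
seg 2 [116.2°–319.7°] uniform, h=14: full span → s += 14 → s = 44.0000
seg 3 [319.7°–360°] uniform, h=7: θ=352.5° here. β=32.8, B=40.3. 7·32.8/40.3 = 5.6973 → s = 49.6973

49.6973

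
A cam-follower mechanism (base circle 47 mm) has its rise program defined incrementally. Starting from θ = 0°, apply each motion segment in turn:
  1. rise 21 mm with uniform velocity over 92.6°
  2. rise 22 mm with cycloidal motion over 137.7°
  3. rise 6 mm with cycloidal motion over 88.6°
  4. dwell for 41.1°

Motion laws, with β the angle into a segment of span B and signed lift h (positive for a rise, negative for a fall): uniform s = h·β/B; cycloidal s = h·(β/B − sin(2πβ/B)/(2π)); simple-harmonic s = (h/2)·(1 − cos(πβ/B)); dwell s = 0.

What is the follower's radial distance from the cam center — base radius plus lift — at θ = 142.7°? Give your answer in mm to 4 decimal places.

seg 1 [0°–92.6°] uniform, h=21: full span → s += 21 → s = 21.0000
seg 2 [92.6°–230.3°] cycloidal, h=22: θ=142.7° here. β=50.1, B=137.7. 22·(0.3638 − sin(2π·0.3638)/(2π)) = 5.3610 → s = 26.3610
radial distance = base radius + s = 47 + 26.3610 = 73.3610

73.3610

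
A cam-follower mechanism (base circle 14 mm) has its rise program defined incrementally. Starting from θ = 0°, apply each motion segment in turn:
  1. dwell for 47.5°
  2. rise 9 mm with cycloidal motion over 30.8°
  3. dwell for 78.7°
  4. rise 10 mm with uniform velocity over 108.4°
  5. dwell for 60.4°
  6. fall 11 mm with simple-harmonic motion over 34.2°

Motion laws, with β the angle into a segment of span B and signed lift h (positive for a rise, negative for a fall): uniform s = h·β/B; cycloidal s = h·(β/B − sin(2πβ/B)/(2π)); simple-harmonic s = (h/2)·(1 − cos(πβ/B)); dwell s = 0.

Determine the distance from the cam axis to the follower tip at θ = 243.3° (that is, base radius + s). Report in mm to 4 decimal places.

seg 1 [0°–47.5°] dwell: s stays 0.0000
seg 2 [47.5°–78.3°] cycloidal, h=9: full span → s += 9 → s = 9.0000
seg 3 [78.3°–157°] dwell: s stays 9.0000
seg 4 [157°–265.4°] uniform, h=10: θ=243.3° here. β=86.3, B=108.4. 10·86.3/108.4 = 7.9613 → s = 16.9613
radial distance = base radius + s = 14 + 16.9613 = 30.9613

30.9613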